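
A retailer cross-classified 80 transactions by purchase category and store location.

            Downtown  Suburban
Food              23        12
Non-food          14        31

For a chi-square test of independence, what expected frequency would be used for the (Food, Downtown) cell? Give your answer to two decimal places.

16.19

Row total (Food) = 35; column total (Downtown) = 37; grand total N = 80.
Expected count = (row total × column total) / N = 35 × 37 / 80 = 16.19.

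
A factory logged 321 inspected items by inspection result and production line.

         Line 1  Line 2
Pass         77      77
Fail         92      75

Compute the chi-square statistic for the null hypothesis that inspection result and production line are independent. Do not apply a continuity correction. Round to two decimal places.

0.83

Row totals: 154, 167. Column totals: 169, 152. Grand total N = 321.
Expected counts (row total × column total / N):
  Pass, Line 1: 154×169/321 = 81.078
  Pass, Line 2: 154×152/321 = 72.922
  Fail, Line 1: 167×169/321 = 87.922
  Fail, Line 2: 167×152/321 = 79.078
Contributions (O − E)²/E:
  (77 − 81.078)²/81.078 = 0.2051
  (77 − 72.922)²/72.922 = 0.2281
  (92 − 87.922)²/87.922 = 0.1891
  (75 − 79.078)²/79.078 = 0.2103
χ² = 0.2051 + 0.2281 + 0.1891 + 0.2103 = 0.83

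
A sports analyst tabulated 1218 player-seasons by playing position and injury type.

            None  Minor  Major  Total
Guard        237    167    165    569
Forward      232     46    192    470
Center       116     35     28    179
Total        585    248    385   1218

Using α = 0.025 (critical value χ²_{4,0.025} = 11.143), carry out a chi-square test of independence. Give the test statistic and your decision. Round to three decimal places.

92.288; reject H₀

Grand total N = 1218.
Expected counts (row total × column total / N):
  Guard, None: 569×585/1218 = 273.2882
  Guard, Minor: 569×248/1218 = 115.8555
  Guard, Major: 569×385/1218 = 179.8563
  Forward, None: 470×585/1218 = 225.7389
  Forward, Minor: 470×248/1218 = 95.6979
  Forward, Major: 470×385/1218 = 148.5632
  Center, None: 179×585/1218 = 85.9729
  Center, Minor: 179×248/1218 = 36.4466
  Center, Major: 179×385/1218 = 56.5805
Contributions (O − E)²/E:
  (237 − 273.2882)²/273.2882 = 4.8185
  (167 − 115.8555)²/115.8555 = 22.5778
  (165 − 179.8563)²/179.8563 = 1.2271
  (232 − 225.7389)²/225.7389 = 0.1737
  (46 − 95.6979)²/95.6979 = 25.8091
  (192 − 148.5632)²/148.5632 = 12.7000
  (116 − 85.9729)²/85.9729 = 10.4873
  (35 − 36.4466)²/36.4466 = 0.0574
  (28 − 56.5805)²/56.5805 = 14.4369
χ² = 4.8185 + 22.5778 + 1.2271 + 0.1737 + 25.8091 + 12.7000 + 10.4873 + 0.0574 + 14.4369 = 92.288
df = (3−1)(3−1) = 4. Since 92.288 > 11.143, reject the null hypothesis of independence at α = 0.025.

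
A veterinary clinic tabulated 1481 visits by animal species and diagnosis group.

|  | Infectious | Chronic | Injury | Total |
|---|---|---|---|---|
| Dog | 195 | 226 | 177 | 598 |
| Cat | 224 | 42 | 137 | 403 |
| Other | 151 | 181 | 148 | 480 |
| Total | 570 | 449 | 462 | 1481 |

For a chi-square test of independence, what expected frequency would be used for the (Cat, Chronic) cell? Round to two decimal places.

122.18

Row total (Cat) = 403; column total (Chronic) = 449; grand total N = 1481.
Expected count = (row total × column total) / N = 403 × 449 / 1481 = 122.18.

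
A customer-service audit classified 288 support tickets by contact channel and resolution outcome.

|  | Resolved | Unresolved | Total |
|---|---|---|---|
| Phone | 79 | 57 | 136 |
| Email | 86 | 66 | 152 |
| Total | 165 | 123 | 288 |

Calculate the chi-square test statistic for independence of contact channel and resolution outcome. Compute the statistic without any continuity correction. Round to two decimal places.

0.07

Grand total N = 288.
Expected counts (row total × column total / N):
  Phone, Resolved: 136×165/288 = 77.917
  Phone, Unresolved: 136×123/288 = 58.083
  Email, Resolved: 152×165/288 = 87.083
  Email, Unresolved: 152×123/288 = 64.917
Contributions (O − E)²/E:
  (79 − 77.917)²/77.917 = 0.0151
  (57 − 58.083)²/58.083 = 0.0202
  (86 − 87.083)²/87.083 = 0.0135
  (66 − 64.917)²/64.917 = 0.0181
χ² = 0.0151 + 0.0202 + 0.0135 + 0.0181 = 0.07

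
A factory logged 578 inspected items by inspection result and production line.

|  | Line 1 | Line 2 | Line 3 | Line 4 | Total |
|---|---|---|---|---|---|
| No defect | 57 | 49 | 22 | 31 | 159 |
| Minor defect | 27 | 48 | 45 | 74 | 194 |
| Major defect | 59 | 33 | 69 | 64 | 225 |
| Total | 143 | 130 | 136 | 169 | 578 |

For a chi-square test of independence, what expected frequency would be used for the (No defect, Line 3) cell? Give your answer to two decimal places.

Row total (No defect) = 159; column total (Line 3) = 136; grand total N = 578.
Expected count = (row total × column total) / N = 159 × 136 / 578 = 37.41.

37.41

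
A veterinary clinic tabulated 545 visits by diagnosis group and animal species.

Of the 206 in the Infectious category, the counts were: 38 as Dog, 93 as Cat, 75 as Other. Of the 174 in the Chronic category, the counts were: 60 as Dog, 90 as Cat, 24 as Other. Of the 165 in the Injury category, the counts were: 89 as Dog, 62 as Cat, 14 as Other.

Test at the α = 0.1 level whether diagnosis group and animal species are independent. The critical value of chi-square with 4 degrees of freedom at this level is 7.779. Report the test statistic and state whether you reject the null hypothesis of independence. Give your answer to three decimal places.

Row totals: 206, 174, 165. Column totals: 187, 245, 113. Grand total N = 545.
Expected counts (row total × column total / N):
  Infectious, Dog: 206×187/545 = 70.6826
  Infectious, Cat: 206×245/545 = 92.6055
  Infectious, Other: 206×113/545 = 42.7119
  Chronic, Dog: 174×187/545 = 59.7028
  Chronic, Cat: 174×245/545 = 78.2202
  Chronic, Other: 174×113/545 = 36.0771
  Injury, Dog: 165×187/545 = 56.6147
  Injury, Cat: 165×245/545 = 74.1743
  Injury, Other: 165×113/545 = 34.2110
Contributions (O − E)²/E:
  (38 − 70.6826)²/70.6826 = 15.1120
  (93 − 92.6055)²/92.6055 = 0.0017
  (75 − 42.7119)²/42.7119 = 24.4082
  (60 − 59.7028)²/59.7028 = 0.0015
  (90 − 78.2202)²/78.2202 = 1.7740
  (24 − 36.0771)²/36.0771 = 4.0429
  (89 − 56.6147)²/56.6147 = 18.5254
  (62 − 74.1743)²/74.1743 = 1.9982
  (14 − 34.2110)²/34.2110 = 11.9402
χ² = 15.1120 + 0.0017 + 24.4082 + 0.0015 + 1.7740 + 4.0429 + 18.5254 + 1.9982 + 11.9402 = 77.804
df = (3−1)(3−1) = 4. Since 77.804 > 7.779, reject the null hypothesis of independence at α = 0.1.

77.804; reject H₀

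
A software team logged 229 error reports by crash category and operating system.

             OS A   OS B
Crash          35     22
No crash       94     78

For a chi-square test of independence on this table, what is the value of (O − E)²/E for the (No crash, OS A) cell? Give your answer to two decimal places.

0.09

Row total (No crash) = 172; column total (OS A) = 129; N = 229.
Expected count E = 172 × 129 / 229 = 96.891.
Contribution = (O − E)²/E = (94 − 96.891)² / 96.891 = 0.09.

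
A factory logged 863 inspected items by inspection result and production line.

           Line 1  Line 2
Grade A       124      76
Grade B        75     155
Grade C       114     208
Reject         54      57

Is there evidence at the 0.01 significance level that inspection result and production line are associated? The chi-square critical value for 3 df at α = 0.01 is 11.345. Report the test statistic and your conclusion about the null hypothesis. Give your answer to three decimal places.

Row totals: 200, 230, 322, 111. Column totals: 367, 496. Grand total N = 863.
Expected counts (row total × column total / N):
  Grade A, Line 1: 200×367/863 = 85.0521
  Grade A, Line 2: 200×496/863 = 114.9479
  Grade B, Line 1: 230×367/863 = 97.8100
  Grade B, Line 2: 230×496/863 = 132.1900
  Grade C, Line 1: 322×367/863 = 136.9340
  Grade C, Line 2: 322×496/863 = 185.0660
  Reject, Line 1: 111×367/863 = 47.2039
  Reject, Line 2: 111×496/863 = 63.7961
Contributions (O − E)²/E:
  (124 − 85.0521)²/85.0521 = 17.8354
  (76 − 114.9479)²/114.9479 = 13.1968
  (75 − 97.8100)²/97.8100 = 5.3195
  (155 − 132.1900)²/132.1900 = 3.9360
  (114 − 136.9340)²/136.9340 = 3.8410
  (208 − 185.0660)²/185.0660 = 2.8421
  (54 − 47.2039)²/47.2039 = 0.9785
  (57 − 63.7961)²/63.7961 = 0.7240
χ² = 17.8354 + 13.1968 + 5.3195 + 3.9360 + 3.8410 + 2.8421 + 0.9785 + 0.7240 = 48.673
df = (4−1)(2−1) = 3. Since 48.673 > 11.345, reject the null hypothesis of independence at α = 0.01.

48.673; reject H₀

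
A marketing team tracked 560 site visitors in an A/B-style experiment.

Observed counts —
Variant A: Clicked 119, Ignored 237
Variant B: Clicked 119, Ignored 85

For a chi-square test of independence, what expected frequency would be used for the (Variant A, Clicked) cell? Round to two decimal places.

Row total (Variant A) = 356; column total (Clicked) = 238; grand total N = 560.
Expected count = (row total × column total) / N = 356 × 238 / 560 = 151.30.

151.30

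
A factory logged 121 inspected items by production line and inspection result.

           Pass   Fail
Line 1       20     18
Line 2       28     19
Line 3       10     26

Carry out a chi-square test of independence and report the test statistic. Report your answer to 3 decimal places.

8.748

Row totals: 38, 47, 36. Column totals: 58, 63. Grand total N = 121.
Expected counts (row total × column total / N):
  Line 1, Pass: 38×58/121 = 18.2149
  Line 1, Fail: 38×63/121 = 19.7851
  Line 2, Pass: 47×58/121 = 22.5289
  Line 2, Fail: 47×63/121 = 24.4711
  Line 3, Pass: 36×58/121 = 17.2562
  Line 3, Fail: 36×63/121 = 18.7438
Contributions (O − E)²/E:
  (20 − 18.2149)²/18.2149 = 0.1749
  (18 − 19.7851)²/19.7851 = 0.1611
  (28 − 22.5289)²/22.5289 = 1.3286
  (19 − 24.4711)²/24.4711 = 1.2232
  (10 − 17.2562)²/17.2562 = 3.0512
  (26 − 18.7438)²/18.7438 = 2.8091
χ² = 0.1749 + 0.1611 + 1.3286 + 1.2232 + 3.0512 + 2.8091 = 8.748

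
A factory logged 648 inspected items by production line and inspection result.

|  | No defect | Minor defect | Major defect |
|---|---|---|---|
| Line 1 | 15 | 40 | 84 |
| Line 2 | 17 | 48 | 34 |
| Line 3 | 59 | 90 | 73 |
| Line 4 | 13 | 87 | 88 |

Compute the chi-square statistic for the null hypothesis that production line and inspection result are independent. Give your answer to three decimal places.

52.743

Row totals: 139, 99, 222, 188. Column totals: 104, 265, 279. Grand total N = 648.
Expected counts (row total × column total / N):
  Line 1, No defect: 139×104/648 = 22.3086
  Line 1, Minor defect: 139×265/648 = 56.8441
  Line 1, Major defect: 139×279/648 = 59.8472
  Line 2, No defect: 99×104/648 = 15.8889
  Line 2, Minor defect: 99×265/648 = 40.4861
  Line 2, Major defect: 99×279/648 = 42.6250
  Line 3, No defect: 222×104/648 = 35.6296
  Line 3, Minor defect: 222×265/648 = 90.7870
  Line 3, Major defect: 222×279/648 = 95.5833
  Line 4, No defect: 188×104/648 = 30.1728
  Line 4, Minor defect: 188×265/648 = 76.8827
  Line 4, Major defect: 188×279/648 = 80.9444
Contributions (O − E)²/E:
  (15 − 22.3086)²/22.3086 = 2.3944
  (40 − 56.8441)²/56.8441 = 4.9913
  (84 − 59.8472)²/59.8472 = 9.7475
  (17 − 15.8889)²/15.8889 = 0.0777
  (48 − 40.4861)²/40.4861 = 1.3945
  (34 − 42.6250)²/42.6250 = 1.7452
  (59 − 35.6296)²/35.6296 = 15.3293
  (90 − 90.7870)²/90.7870 = 0.0068
  (73 − 95.5833)²/95.5833 = 5.3357
  (13 − 30.1728)²/30.1728 = 9.7739
  (87 − 76.8827)²/76.8827 = 1.3314
  (88 − 80.9444)²/80.9444 = 0.6150
χ² = 2.3944 + 4.9913 + 9.7475 + 0.0777 + 1.3945 + 1.7452 + 15.3293 + 0.0068 + 5.3357 + 9.7739 + 1.3314 + 0.6150 = 52.743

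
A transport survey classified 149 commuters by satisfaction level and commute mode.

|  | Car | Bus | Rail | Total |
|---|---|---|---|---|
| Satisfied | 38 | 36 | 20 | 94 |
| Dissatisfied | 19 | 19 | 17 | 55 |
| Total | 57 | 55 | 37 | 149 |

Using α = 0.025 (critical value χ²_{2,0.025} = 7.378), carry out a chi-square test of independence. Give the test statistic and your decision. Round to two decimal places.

Grand total N = 149.
Expected counts (row total × column total / N):
  Satisfied, Car: 94×57/149 = 35.960
  Satisfied, Bus: 94×55/149 = 34.698
  Satisfied, Rail: 94×37/149 = 23.342
  Dissatisfied, Car: 55×57/149 = 21.040
  Dissatisfied, Bus: 55×55/149 = 20.302
  Dissatisfied, Rail: 55×37/149 = 13.658
Contributions (O − E)²/E:
  (38 − 35.960)²/35.960 = 0.1157
  (36 − 34.698)²/34.698 = 0.0489
  (20 − 23.342)²/23.342 = 0.4785
  (19 − 21.040)²/21.040 = 0.1978
  (19 − 20.302)²/20.302 = 0.0835
  (17 − 13.658)²/13.658 = 0.8178
χ² = 0.1157 + 0.0489 + 0.4785 + 0.1978 + 0.0835 + 0.8178 = 1.74
df = (2−1)(3−1) = 2. Since 1.74 < 7.378, fail to reject the null hypothesis of independence at α = 0.025.

1.74; fail to reject H₀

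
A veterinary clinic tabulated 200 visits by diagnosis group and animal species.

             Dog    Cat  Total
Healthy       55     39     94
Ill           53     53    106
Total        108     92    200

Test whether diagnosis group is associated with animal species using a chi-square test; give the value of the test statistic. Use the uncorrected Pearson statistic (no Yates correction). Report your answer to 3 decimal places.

1.453

Grand total N = 200.
Expected counts (row total × column total / N):
  Healthy, Dog: 94×108/200 = 50.7600
  Healthy, Cat: 94×92/200 = 43.2400
  Ill, Dog: 106×108/200 = 57.2400
  Ill, Cat: 106×92/200 = 48.7600
Contributions (O − E)²/E:
  (55 − 50.7600)²/50.7600 = 0.3542
  (39 − 43.2400)²/43.2400 = 0.4158
  (53 − 57.2400)²/57.2400 = 0.3141
  (53 − 48.7600)²/48.7600 = 0.3687
χ² = 0.3542 + 0.4158 + 0.3141 + 0.3687 = 1.453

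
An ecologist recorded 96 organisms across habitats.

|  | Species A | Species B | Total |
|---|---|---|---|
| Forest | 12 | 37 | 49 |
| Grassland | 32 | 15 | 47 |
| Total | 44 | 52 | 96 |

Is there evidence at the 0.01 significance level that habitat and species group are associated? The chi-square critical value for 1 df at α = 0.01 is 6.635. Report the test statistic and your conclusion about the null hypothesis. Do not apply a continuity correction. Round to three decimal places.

18.365; reject H₀

Grand total N = 96.
Expected counts (row total × column total / N):
  Forest, Species A: 49×44/96 = 22.4583
  Forest, Species B: 49×52/96 = 26.5417
  Grassland, Species A: 47×44/96 = 21.5417
  Grassland, Species B: 47×52/96 = 25.4583
Contributions (O − E)²/E:
  (12 − 22.4583)²/22.4583 = 4.8702
  (37 − 26.5417)²/26.5417 = 4.1209
  (32 − 21.5417)²/21.5417 = 5.0774
  (15 − 25.4583)²/25.4583 = 4.2963
χ² = 4.8702 + 4.1209 + 5.0774 + 4.2963 = 18.365
df = (2−1)(2−1) = 1. Since 18.365 > 6.635, reject the null hypothesis of independence at α = 0.01.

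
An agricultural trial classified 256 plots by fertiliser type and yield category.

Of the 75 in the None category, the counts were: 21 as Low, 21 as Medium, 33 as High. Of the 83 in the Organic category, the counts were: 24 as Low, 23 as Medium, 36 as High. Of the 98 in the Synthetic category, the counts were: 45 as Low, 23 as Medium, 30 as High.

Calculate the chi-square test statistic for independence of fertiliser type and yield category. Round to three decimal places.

8.356

Row totals: 75, 83, 98. Column totals: 90, 67, 99. Grand total N = 256.
Expected counts (row total × column total / N):
  None, Low: 75×90/256 = 26.3672
  None, Medium: 75×67/256 = 19.6289
  None, High: 75×99/256 = 29.0039
  Organic, Low: 83×90/256 = 29.1797
  Organic, Medium: 83×67/256 = 21.7227
  Organic, High: 83×99/256 = 32.0977
  Synthetic, Low: 98×90/256 = 34.4531
  Synthetic, Medium: 98×67/256 = 25.6484
  Synthetic, High: 98×99/256 = 37.8984
Contributions (O − E)²/E:
  (21 − 26.3672)²/26.3672 = 1.0925
  (21 − 19.6289)²/19.6289 = 0.0958
  (33 − 29.0039)²/29.0039 = 0.5506
  (24 − 29.1797)²/29.1797 = 0.9195
  (23 − 21.7227)²/21.7227 = 0.0751
  (36 − 32.0977)²/32.0977 = 0.4744
  (45 − 34.4531)²/34.4531 = 3.2287
  (23 − 25.6484)²/25.6484 = 0.2735
  (30 − 37.8984)²/37.8984 = 1.6461
χ² = 1.0925 + 0.0958 + 0.5506 + 0.9195 + 0.0751 + 0.4744 + 3.2287 + 0.2735 + 1.6461 = 8.356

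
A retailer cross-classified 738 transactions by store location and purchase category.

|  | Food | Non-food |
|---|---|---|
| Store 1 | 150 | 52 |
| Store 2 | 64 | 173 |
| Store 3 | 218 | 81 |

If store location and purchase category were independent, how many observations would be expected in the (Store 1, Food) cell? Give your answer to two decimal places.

118.24

Row total (Store 1) = 202; column total (Food) = 432; grand total N = 738.
Expected count = (row total × column total) / N = 202 × 432 / 738 = 118.24.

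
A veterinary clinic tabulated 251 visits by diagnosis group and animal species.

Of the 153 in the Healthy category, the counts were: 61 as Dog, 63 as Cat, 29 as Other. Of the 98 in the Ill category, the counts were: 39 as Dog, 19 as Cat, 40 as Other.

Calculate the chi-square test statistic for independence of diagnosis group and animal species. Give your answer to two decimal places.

Row totals: 153, 98. Column totals: 100, 82, 69. Grand total N = 251.
Expected counts (row total × column total / N):
  Healthy, Dog: 153×100/251 = 60.956
  Healthy, Cat: 153×82/251 = 49.984
  Healthy, Other: 153×69/251 = 42.060
  Ill, Dog: 98×100/251 = 39.044
  Ill, Cat: 98×82/251 = 32.016
  Ill, Other: 98×69/251 = 26.940
Contributions (O − E)²/E:
  (61 − 60.956)²/60.956 = 0.0000
  (63 − 49.984)²/49.984 = 3.3894
  (29 − 42.060)²/42.060 = 4.0552
  (39 − 39.044)²/39.044 = 0.0000
  (19 − 32.016)²/32.016 = 5.2916
  (40 − 26.940)²/26.940 = 6.3312
χ² = 0.0000 + 3.3894 + 4.0552 + 0.0000 + 5.2916 + 6.3312 = 19.07

19.07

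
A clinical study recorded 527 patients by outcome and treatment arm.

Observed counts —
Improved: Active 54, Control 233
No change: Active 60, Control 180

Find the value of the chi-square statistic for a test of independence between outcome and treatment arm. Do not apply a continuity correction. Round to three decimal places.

Row totals: 287, 240. Column totals: 114, 413. Grand total N = 527.
Expected counts (row total × column total / N):
  Improved, Active: 287×114/527 = 62.08349
  Improved, Control: 287×413/527 = 224.91651
  No change, Active: 240×114/527 = 51.91651
  No change, Control: 240×413/527 = 188.08349
Contributions (O − E)²/E:
  (54 − 62.08349)²/62.08349 = 1.0525
  (233 − 224.91651)²/224.91651 = 0.2905
  (60 − 51.91651)²/51.91651 = 1.2586
  (180 − 188.08349)²/188.08349 = 0.3474
χ² = 1.0525 + 0.2905 + 1.2586 + 0.3474 = 2.949

2.949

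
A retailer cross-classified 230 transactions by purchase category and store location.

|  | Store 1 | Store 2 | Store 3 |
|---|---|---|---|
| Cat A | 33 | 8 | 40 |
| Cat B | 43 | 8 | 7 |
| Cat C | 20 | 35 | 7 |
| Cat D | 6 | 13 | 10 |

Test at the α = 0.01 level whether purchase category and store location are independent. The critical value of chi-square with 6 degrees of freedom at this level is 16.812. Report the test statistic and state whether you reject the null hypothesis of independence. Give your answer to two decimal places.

77.56; reject H₀

Row totals: 81, 58, 62, 29. Column totals: 102, 64, 64. Grand total N = 230.
Expected counts (row total × column total / N):
  Cat A, Store 1: 81×102/230 = 35.922
  Cat A, Store 2: 81×64/230 = 22.539
  Cat A, Store 3: 81×64/230 = 22.539
  Cat B, Store 1: 58×102/230 = 25.722
  Cat B, Store 2: 58×64/230 = 16.139
  Cat B, Store 3: 58×64/230 = 16.139
  Cat C, Store 1: 62×102/230 = 27.496
  Cat C, Store 2: 62×64/230 = 17.252
  Cat C, Store 3: 62×64/230 = 17.252
  Cat D, Store 1: 29×102/230 = 12.861
  Cat D, Store 2: 29×64/230 = 8.070
  Cat D, Store 3: 29×64/230 = 8.070
Contributions (O − E)²/E:
  (33 − 35.922)²/35.922 = 0.2377
  (8 − 22.539)²/22.539 = 9.3785
  (40 − 22.539)²/22.539 = 13.5271
  (43 − 25.722)²/25.722 = 11.6060
  (8 − 16.139)²/16.139 = 4.1045
  (7 − 16.139)²/16.139 = 5.1751
  (20 − 27.496)²/27.496 = 2.0436
  (35 − 17.252)²/17.252 = 18.2583
  (7 − 17.252)²/17.252 = 6.0923
  (6 − 12.861)²/12.861 = 3.6602
  (13 − 8.070)²/8.070 = 3.0118
  (10 − 8.070)²/8.070 = 0.4616
χ² = 0.2377 + 9.3785 + 13.5271 + 11.6060 + 4.1045 + 5.1751 + 2.0436 + 18.2583 + 6.0923 + 3.6602 + 3.0118 + 0.4616 = 77.56
df = (4−1)(3−1) = 6. Since 77.56 > 16.812, reject the null hypothesis of independence at α = 0.01.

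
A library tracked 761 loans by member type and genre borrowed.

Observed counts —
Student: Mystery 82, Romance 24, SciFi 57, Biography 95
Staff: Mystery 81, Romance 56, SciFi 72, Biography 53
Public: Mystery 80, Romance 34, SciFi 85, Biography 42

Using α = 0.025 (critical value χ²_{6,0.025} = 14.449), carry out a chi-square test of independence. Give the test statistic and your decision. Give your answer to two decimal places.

Row totals: 258, 262, 241. Column totals: 243, 114, 214, 190. Grand total N = 761.
Expected counts (row total × column total / N):
  Student, Mystery: 258×243/761 = 82.384
  Student, Romance: 258×114/761 = 38.649
  Student, SciFi: 258×214/761 = 72.552
  Student, Biography: 258×190/761 = 64.415
  Staff, Mystery: 262×243/761 = 83.661
  Staff, Romance: 262×114/761 = 39.248
  Staff, SciFi: 262×214/761 = 73.677
  Staff, Biography: 262×190/761 = 65.414
  Public, Mystery: 241×243/761 = 76.955
  Public, Romance: 241×114/761 = 36.102
  Public, SciFi: 241×214/761 = 67.771
  Public, Biography: 241×190/761 = 60.171
Contributions (O − E)²/E:
  (82 − 82.384)²/82.384 = 0.0018
  (24 − 38.649)²/38.649 = 5.5524
  (57 − 72.552)²/72.552 = 3.3337
  (95 − 64.415)²/64.415 = 14.5221
  (81 − 83.661)²/83.661 = 0.0846
  (56 − 39.248)²/39.248 = 7.1502
  (72 − 73.677)²/73.677 = 0.0382
  (53 − 65.414)²/65.414 = 2.3559
  (80 − 76.955)²/76.955 = 0.1205
  (34 − 36.102)²/36.102 = 0.1224
  (85 − 67.771)²/67.771 = 4.3800
  (42 − 60.171)²/60.171 = 5.4874
χ² = 0.0018 + 5.5524 + 3.3337 + 14.5221 + 0.0846 + 7.1502 + 0.0382 + 2.3559 + 0.1205 + 0.1224 + 4.3800 + 5.4874 = 43.15
df = (3−1)(4−1) = 6. Since 43.15 > 14.449, reject the null hypothesis of independence at α = 0.025.

43.15; reject H₀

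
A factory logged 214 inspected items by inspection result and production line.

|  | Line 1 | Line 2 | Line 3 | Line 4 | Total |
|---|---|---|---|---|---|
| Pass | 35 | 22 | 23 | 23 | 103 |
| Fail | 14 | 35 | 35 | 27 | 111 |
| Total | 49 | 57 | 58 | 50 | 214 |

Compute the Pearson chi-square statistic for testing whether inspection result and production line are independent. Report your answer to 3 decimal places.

14.489

Grand total N = 214.
Expected counts (row total × column total / N):
  Pass, Line 1: 103×49/214 = 23.5841
  Pass, Line 2: 103×57/214 = 27.4346
  Pass, Line 3: 103×58/214 = 27.9159
  Pass, Line 4: 103×50/214 = 24.0654
  Fail, Line 1: 111×49/214 = 25.4159
  Fail, Line 2: 111×57/214 = 29.5654
  Fail, Line 3: 111×58/214 = 30.0841
  Fail, Line 4: 111×50/214 = 25.9346
Contributions (O − E)²/E:
  (35 − 23.5841)²/23.5841 = 5.5259
  (22 − 27.4346)²/27.4346 = 1.0766
  (23 − 27.9159)²/27.9159 = 0.8657
  (23 − 24.0654)²/24.0654 = 0.0472
  (14 − 25.4159)²/25.4159 = 5.1276
  (35 − 29.5654)²/29.5654 = 0.9990
  (35 − 30.0841)²/30.0841 = 0.8033
  (27 − 25.9346)²/25.9346 = 0.0438
χ² = 5.5259 + 1.0766 + 0.8657 + 0.0472 + 5.1276 + 0.9990 + 0.8033 + 0.0438 = 14.489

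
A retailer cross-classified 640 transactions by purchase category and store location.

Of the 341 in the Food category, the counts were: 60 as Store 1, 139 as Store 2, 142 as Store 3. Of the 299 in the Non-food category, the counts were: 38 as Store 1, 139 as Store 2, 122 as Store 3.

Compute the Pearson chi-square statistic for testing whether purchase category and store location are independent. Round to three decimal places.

3.714

Row totals: 341, 299. Column totals: 98, 278, 264. Grand total N = 640.
Expected counts (row total × column total / N):
  Food, Store 1: 341×98/640 = 52.2156
  Food, Store 2: 341×278/640 = 148.1219
  Food, Store 3: 341×264/640 = 140.6625
  Non-food, Store 1: 299×98/640 = 45.7844
  Non-food, Store 2: 299×278/640 = 129.8781
  Non-food, Store 3: 299×264/640 = 123.3375
Contributions (O − E)²/E:
  (60 − 52.2156)²/52.2156 = 1.1605
  (139 − 148.1219)²/148.1219 = 0.5618
  (142 − 140.6625)²/140.6625 = 0.0127
  (38 − 45.7844)²/45.7844 = 1.3235
  (139 − 129.8781)²/129.8781 = 0.6407
  (122 − 123.3375)²/123.3375 = 0.0145
χ² = 1.1605 + 0.5618 + 0.0127 + 1.3235 + 0.6407 + 0.0145 = 3.714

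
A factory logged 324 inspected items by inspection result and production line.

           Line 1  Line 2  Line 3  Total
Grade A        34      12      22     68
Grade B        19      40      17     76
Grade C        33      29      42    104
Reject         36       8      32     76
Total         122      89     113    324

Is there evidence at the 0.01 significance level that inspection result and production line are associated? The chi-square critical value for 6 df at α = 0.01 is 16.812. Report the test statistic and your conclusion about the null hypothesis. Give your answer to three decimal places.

Grand total N = 324.
Expected counts (row total × column total / N):
  Grade A, Line 1: 68×122/324 = 25.60494
  Grade A, Line 2: 68×89/324 = 18.67901
  Grade A, Line 3: 68×113/324 = 23.71605
  Grade B, Line 1: 76×122/324 = 28.61728
  Grade B, Line 2: 76×89/324 = 20.87654
  Grade B, Line 3: 76×113/324 = 26.50617
  Grade C, Line 1: 104×122/324 = 39.16049
  Grade C, Line 2: 104×89/324 = 28.56790
  Grade C, Line 3: 104×113/324 = 36.27160
  Reject, Line 1: 76×122/324 = 28.61728
  Reject, Line 2: 76×89/324 = 20.87654
  Reject, Line 3: 76×113/324 = 26.50617
Contributions (O − E)²/E:
  (34 − 25.60494)²/25.60494 = 2.7525
  (12 − 18.67901)²/18.67901 = 2.3882
  (22 − 23.71605)²/23.71605 = 0.1242
  (19 − 28.61728)²/28.61728 = 3.2320
  (40 − 20.87654)²/20.87654 = 17.5176
  (17 − 26.50617)²/26.50617 = 3.4093
  (33 − 39.16049)²/39.16049 = 0.9691
  (29 − 28.56790)²/28.56790 = 0.0065
  (42 − 36.27160)²/36.27160 = 0.9047
  (36 − 28.61728)²/28.61728 = 1.9046
  (8 − 20.87654)²/20.87654 = 7.9422
  (32 − 26.50617)²/26.50617 = 1.1387
χ² = 2.7525 + 2.3882 + 0.1242 + 3.2320 + 17.5176 + 3.4093 + 0.9691 + 0.0065 + 0.9047 + 1.9046 + 7.9422 + 1.1387 = 42.290
df = (4−1)(3−1) = 6. Since 42.290 > 16.812, reject the null hypothesis of independence at α = 0.01.

42.290; reject H₀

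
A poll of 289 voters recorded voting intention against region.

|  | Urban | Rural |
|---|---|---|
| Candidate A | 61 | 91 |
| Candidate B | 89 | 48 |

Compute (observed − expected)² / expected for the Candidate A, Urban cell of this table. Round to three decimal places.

Row total (Candidate A) = 152; column total (Urban) = 150; N = 289.
Expected count E = 152 × 150 / 289 = 78.8927.
Contribution = (O − E)²/E = (61 − 78.8927)² / 78.8927 = 4.058.

4.058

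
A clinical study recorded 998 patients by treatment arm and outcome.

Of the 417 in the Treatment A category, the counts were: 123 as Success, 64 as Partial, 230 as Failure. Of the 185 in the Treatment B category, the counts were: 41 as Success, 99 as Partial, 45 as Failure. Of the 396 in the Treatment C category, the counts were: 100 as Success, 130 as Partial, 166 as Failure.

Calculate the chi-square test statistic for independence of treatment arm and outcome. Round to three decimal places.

Row totals: 417, 185, 396. Column totals: 264, 293, 441. Grand total N = 998.
Expected counts (row total × column total / N):
  Treatment A, Success: 417×264/998 = 110.3086
  Treatment A, Partial: 417×293/998 = 122.4259
  Treatment A, Failure: 417×441/998 = 184.2655
  Treatment B, Success: 185×264/998 = 48.9379
  Treatment B, Partial: 185×293/998 = 54.3136
  Treatment B, Failure: 185×441/998 = 81.7485
  Treatment C, Success: 396×264/998 = 104.7535
  Treatment C, Partial: 396×293/998 = 116.2605
  Treatment C, Failure: 396×441/998 = 174.9860
Contributions (O − E)²/E:
  (123 − 110.3086)²/110.3086 = 1.4602
  (64 − 122.4259)²/122.4259 = 27.8829
  (230 − 184.2655)²/184.2655 = 11.3513
  (41 − 48.9379)²/48.9379 = 1.2876
  (99 − 54.3136)²/54.3136 = 36.7656
  (45 − 81.7485)²/81.7485 = 16.5196
  (100 − 104.7535)²/104.7535 = 0.2157
  (130 − 116.2605)²/116.2605 = 1.6237
  (166 − 174.9860)²/174.9860 = 0.4615
χ² = 1.4602 + 27.8829 + 11.3513 + 1.2876 + 36.7656 + 16.5196 + 0.2157 + 1.6237 + 0.4615 = 97.568

97.568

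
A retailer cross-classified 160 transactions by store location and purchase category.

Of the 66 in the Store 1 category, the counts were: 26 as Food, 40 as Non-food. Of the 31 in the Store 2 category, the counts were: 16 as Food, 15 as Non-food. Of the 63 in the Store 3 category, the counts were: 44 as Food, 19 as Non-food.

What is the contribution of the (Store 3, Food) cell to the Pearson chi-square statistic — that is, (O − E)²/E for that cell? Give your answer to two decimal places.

3.03

Row total (Store 3) = 63; column total (Food) = 86; N = 160.
Expected count E = 63 × 86 / 160 = 33.8625.
Contribution = (O − E)²/E = (44 − 33.8625)² / 33.8625 = 3.03.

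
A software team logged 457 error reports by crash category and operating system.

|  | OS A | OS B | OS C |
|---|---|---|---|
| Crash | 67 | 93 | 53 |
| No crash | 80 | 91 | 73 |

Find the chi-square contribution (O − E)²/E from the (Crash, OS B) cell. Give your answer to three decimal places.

0.611

Row total (Crash) = 213; column total (OS B) = 184; N = 457.
Expected count E = 213 × 184 / 457 = 85.7593.
Contribution = (O − E)²/E = (93 − 85.7593)² / 85.7593 = 0.611.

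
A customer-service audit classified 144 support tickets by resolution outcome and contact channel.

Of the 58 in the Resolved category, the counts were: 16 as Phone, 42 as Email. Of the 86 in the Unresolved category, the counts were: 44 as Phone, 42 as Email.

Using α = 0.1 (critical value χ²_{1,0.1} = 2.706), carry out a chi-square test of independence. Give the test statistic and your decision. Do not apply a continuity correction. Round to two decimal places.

7.92; reject H₀

Row totals: 58, 86. Column totals: 60, 84. Grand total N = 144.
Expected counts (row total × column total / N):
  Resolved, Phone: 58×60/144 = 24.167
  Resolved, Email: 58×84/144 = 33.833
  Unresolved, Phone: 86×60/144 = 35.833
  Unresolved, Email: 86×84/144 = 50.167
Contributions (O − E)²/E:
  (16 − 24.167)²/24.167 = 2.7600
  (42 − 33.833)²/33.833 = 1.9714
  (44 − 35.833)²/35.833 = 1.8614
  (42 − 50.167)²/50.167 = 1.3296
χ² = 2.7600 + 1.9714 + 1.8614 + 1.3296 = 7.92
df = (2−1)(2−1) = 1. Since 7.92 > 2.706, reject the null hypothesis of independence at α = 0.1.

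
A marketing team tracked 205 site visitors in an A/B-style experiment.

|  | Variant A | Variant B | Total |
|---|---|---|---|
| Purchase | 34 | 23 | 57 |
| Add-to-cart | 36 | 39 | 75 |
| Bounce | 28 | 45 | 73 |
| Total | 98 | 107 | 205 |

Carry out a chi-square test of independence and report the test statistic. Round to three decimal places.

Grand total N = 205.
Expected counts (row total × column total / N):
  Purchase, Variant A: 57×98/205 = 27.2488
  Purchase, Variant B: 57×107/205 = 29.7512
  Add-to-cart, Variant A: 75×98/205 = 35.8537
  Add-to-cart, Variant B: 75×107/205 = 39.1463
  Bounce, Variant A: 73×98/205 = 34.8976
  Bounce, Variant B: 73×107/205 = 38.1024
Contributions (O − E)²/E:
  (34 − 27.2488)²/27.2488 = 1.6727
  (23 − 29.7512)²/29.7512 = 1.5320
  (36 − 35.8537)²/35.8537 = 0.0006
  (39 − 39.1463)²/39.1463 = 0.0005
  (28 − 34.8976)²/34.8976 = 1.3633
  (45 − 38.1024)²/38.1024 = 1.2487
χ² = 1.6727 + 1.5320 + 0.0006 + 0.0005 + 1.3633 + 1.2487 = 5.818

5.818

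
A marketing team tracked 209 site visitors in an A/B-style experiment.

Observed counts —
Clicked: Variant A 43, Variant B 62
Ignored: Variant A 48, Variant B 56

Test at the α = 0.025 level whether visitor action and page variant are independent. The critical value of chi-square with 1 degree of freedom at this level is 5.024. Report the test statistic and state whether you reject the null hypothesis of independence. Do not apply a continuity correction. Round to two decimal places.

Row totals: 105, 104. Column totals: 91, 118. Grand total N = 209.
Expected counts (row total × column total / N):
  Clicked, Variant A: 105×91/209 = 45.718
  Clicked, Variant B: 105×118/209 = 59.282
  Ignored, Variant A: 104×91/209 = 45.282
  Ignored, Variant B: 104×118/209 = 58.718
Contributions (O − E)²/E:
  (43 − 45.718)²/45.718 = 0.1616
  (62 − 59.282)²/59.282 = 0.1246
  (48 − 45.282)²/45.282 = 0.1631
  (56 − 58.718)²/58.718 = 0.1258
χ² = 0.1616 + 0.1246 + 0.1631 + 0.1258 = 0.58
df = (2−1)(2−1) = 1. Since 0.58 < 5.024, fail to reject the null hypothesis of independence at α = 0.025.

0.58; fail to reject H₀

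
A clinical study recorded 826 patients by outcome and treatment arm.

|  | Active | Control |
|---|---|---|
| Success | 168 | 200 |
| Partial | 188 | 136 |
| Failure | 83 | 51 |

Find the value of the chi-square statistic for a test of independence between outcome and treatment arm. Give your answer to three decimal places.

Row totals: 368, 324, 134. Column totals: 439, 387. Grand total N = 826.
Expected counts (row total × column total / N):
  Success, Active: 368×439/826 = 195.5835
  Success, Control: 368×387/826 = 172.4165
  Partial, Active: 324×439/826 = 172.1985
  Partial, Control: 324×387/826 = 151.8015
  Failure, Active: 134×439/826 = 71.2179
  Failure, Control: 134×387/826 = 62.7821
Contributions (O − E)²/E:
  (168 − 195.5835)²/195.5835 = 3.8902
  (200 − 172.4165)²/172.4165 = 4.4129
  (188 − 172.1985)²/172.1985 = 1.4500
  (136 − 151.8015)²/151.8015 = 1.6448
  (83 − 71.2179)²/71.2179 = 1.9492
  (51 − 62.7821)²/62.7821 = 2.2111
χ² = 3.8902 + 4.4129 + 1.4500 + 1.6448 + 1.9492 + 2.2111 = 15.558

15.558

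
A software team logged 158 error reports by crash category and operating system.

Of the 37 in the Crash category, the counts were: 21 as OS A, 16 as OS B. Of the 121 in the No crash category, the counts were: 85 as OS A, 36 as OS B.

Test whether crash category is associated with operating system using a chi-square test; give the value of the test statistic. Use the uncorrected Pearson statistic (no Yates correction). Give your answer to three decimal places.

Row totals: 37, 121. Column totals: 106, 52. Grand total N = 158.
Expected counts (row total × column total / N):
  Crash, OS A: 37×106/158 = 24.8228
  Crash, OS B: 37×52/158 = 12.1772
  No crash, OS A: 121×106/158 = 81.1772
  No crash, OS B: 121×52/158 = 39.8228
Contributions (O − E)²/E:
  (21 − 24.8228)²/24.8228 = 0.5887
  (16 − 12.1772)²/12.1772 = 1.2001
  (85 − 81.1772)²/81.1772 = 0.1800
  (36 − 39.8228)²/39.8228 = 0.3670
χ² = 0.5887 + 1.2001 + 0.1800 + 0.3670 = 2.336

2.336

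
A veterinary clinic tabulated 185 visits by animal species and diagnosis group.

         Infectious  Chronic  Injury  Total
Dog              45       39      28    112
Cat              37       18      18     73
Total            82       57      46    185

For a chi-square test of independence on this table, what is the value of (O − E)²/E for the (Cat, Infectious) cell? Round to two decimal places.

0.67

Row total (Cat) = 73; column total (Infectious) = 82; N = 185.
Expected count E = 73 × 82 / 185 = 32.357.
Contribution = (O − E)²/E = (37 − 32.357)² / 32.357 = 0.67.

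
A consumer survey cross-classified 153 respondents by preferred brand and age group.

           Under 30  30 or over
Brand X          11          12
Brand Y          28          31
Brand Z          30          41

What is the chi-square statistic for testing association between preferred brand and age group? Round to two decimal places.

Row totals: 23, 59, 71. Column totals: 69, 84. Grand total N = 153.
Expected counts (row total × column total / N):
  Brand X, Under 30: 23×69/153 = 10.373
  Brand X, 30 or over: 23×84/153 = 12.627
  Brand Y, Under 30: 59×69/153 = 26.608
  Brand Y, 30 or over: 59×84/153 = 32.392
  Brand Z, Under 30: 71×69/153 = 32.020
  Brand Z, 30 or over: 71×84/153 = 38.980
Contributions (O − E)²/E:
  (11 − 10.373)²/10.373 = 0.0379
  (12 − 12.627)²/12.627 = 0.0311
  (28 − 26.608)²/26.608 = 0.0728
  (31 − 32.392)²/32.392 = 0.0598
  (30 − 32.020)²/32.020 = 0.1274
  (41 − 38.980)²/38.980 = 0.1047
χ² = 0.0379 + 0.0311 + 0.0728 + 0.0598 + 0.1274 + 0.1047 = 0.43

0.43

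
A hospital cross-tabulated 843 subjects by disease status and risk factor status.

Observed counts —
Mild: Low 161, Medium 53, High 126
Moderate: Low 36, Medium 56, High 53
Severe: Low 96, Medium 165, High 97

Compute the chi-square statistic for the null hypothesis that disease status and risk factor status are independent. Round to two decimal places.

Row totals: 340, 145, 358. Column totals: 293, 274, 276. Grand total N = 843.
Expected counts (row total × column total / N):
  Mild, Low: 340×293/843 = 118.173
  Mild, Medium: 340×274/843 = 110.510
  Mild, High: 340×276/843 = 111.317
  Moderate, Low: 145×293/843 = 50.397
  Moderate, Medium: 145×274/843 = 47.129
  Moderate, High: 145×276/843 = 47.473
  Severe, Low: 358×293/843 = 124.429
  Severe, Medium: 358×274/843 = 116.361
  Severe, High: 358×276/843 = 117.210
Contributions (O − E)²/E:
  (161 − 118.173)²/118.173 = 15.5209
  (53 − 110.510)²/110.510 = 29.9285
  (126 − 111.317)²/111.317 = 1.9367
  (36 − 50.397)²/50.397 = 4.1128
  (56 − 47.129)²/47.129 = 1.6698
  (53 − 47.473)²/47.473 = 0.6435
  (96 − 124.429)²/124.429 = 6.4953
  (165 − 116.361)²/116.361 = 20.3311
  (97 − 117.210)²/117.210 = 3.4847
χ² = 15.5209 + 29.9285 + 1.9367 + 4.1128 + 1.6698 + 0.6435 + 6.4953 + 20.3311 + 3.4847 = 84.12

84.12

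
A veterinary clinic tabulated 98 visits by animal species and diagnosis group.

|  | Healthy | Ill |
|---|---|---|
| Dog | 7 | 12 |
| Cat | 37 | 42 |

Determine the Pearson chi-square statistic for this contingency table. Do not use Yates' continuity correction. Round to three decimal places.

0.618

Row totals: 19, 79. Column totals: 44, 54. Grand total N = 98.
Expected counts (row total × column total / N):
  Dog, Healthy: 19×44/98 = 8.5306
  Dog, Ill: 19×54/98 = 10.4694
  Cat, Healthy: 79×44/98 = 35.4694
  Cat, Ill: 79×54/98 = 43.5306
Contributions (O − E)²/E:
  (7 − 8.5306)²/8.5306 = 0.2746
  (12 − 10.4694)²/10.4694 = 0.2238
  (37 − 35.4694)²/35.4694 = 0.0660
  (42 − 43.5306)²/43.5306 = 0.0538
χ² = 0.2746 + 0.2238 + 0.0660 + 0.0538 = 0.618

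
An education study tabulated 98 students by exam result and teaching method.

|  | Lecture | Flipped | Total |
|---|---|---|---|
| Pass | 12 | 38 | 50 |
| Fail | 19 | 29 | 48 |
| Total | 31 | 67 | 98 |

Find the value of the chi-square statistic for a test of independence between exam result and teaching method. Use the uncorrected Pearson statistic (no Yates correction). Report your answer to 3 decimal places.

Grand total N = 98.
Expected counts (row total × column total / N):
  Pass, Lecture: 50×31/98 = 15.8163
  Pass, Flipped: 50×67/98 = 34.1837
  Fail, Lecture: 48×31/98 = 15.1837
  Fail, Flipped: 48×67/98 = 32.8163
Contributions (O − E)²/E:
  (12 − 15.8163)²/15.8163 = 0.9208
  (38 − 34.1837)²/34.1837 = 0.4261
  (19 − 15.1837)²/15.1837 = 0.9592
  (29 − 32.8163)²/32.8163 = 0.4438
χ² = 0.9208 + 0.4261 + 0.9592 + 0.4438 = 2.750

2.750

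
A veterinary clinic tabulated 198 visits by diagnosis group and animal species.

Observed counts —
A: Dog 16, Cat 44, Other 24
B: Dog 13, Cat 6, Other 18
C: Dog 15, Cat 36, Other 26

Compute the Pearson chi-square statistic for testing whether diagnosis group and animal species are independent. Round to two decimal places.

14.50

Row totals: 84, 37, 77. Column totals: 44, 86, 68. Grand total N = 198.
Expected counts (row total × column total / N):
  A, Dog: 84×44/198 = 18.667
  A, Cat: 84×86/198 = 36.485
  A, Other: 84×68/198 = 28.848
  B, Dog: 37×44/198 = 8.222
  B, Cat: 37×86/198 = 16.071
  B, Other: 37×68/198 = 12.707
  C, Dog: 77×44/198 = 17.111
  C, Cat: 77×86/198 = 33.444
  C, Other: 77×68/198 = 26.444
Contributions (O − E)²/E:
  (16 − 18.667)²/18.667 = 0.3810
  (44 − 36.485)²/36.485 = 1.5479
  (24 − 28.848)²/28.848 = 0.8147
  (13 − 8.222)²/8.222 = 2.7766
  (6 − 16.071)²/16.071 = 6.3111
  (18 − 12.707)²/12.707 = 2.2048
  (15 − 17.111)²/17.111 = 0.2604
  (36 − 33.444)²/33.444 = 0.1953
  (26 − 26.444)²/26.444 = 0.0075
χ² = 0.3810 + 1.5479 + 0.8147 + 2.7766 + 6.3111 + 2.2048 + 0.2604 + 0.1953 + 0.0075 = 14.50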